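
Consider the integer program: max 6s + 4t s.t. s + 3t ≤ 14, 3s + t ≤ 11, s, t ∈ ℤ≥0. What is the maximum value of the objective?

Relaxing integrality, the LP optimum is 29.75 at (s,t) = (2.38, 3.88), which is not an integer point.
(s,t)=(2,4): 1·2+3·4=14≤14, 3·2+1·4=10≤11, objective 28.
(s,t)=(3,2): 1·3+3·2=9≤14, 3·3+1·2=11≤11, objective 26.
(s,t)=(2,3): 1·2+3·3=11≤14, 3·2+1·3=9≤11, objective 24.
No feasible integer point exceeds 28.

28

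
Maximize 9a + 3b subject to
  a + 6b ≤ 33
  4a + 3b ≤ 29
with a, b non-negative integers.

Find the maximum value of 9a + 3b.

The continuous relaxation peaks at (7.25, 0) with value 65.25; rounding to a feasible lattice point costs some objective.
(a,b)=(7,0): 1·7+6·0=7≤33, 4·7+3·0=28≤29, objective 63.
(a,b)=(6,1): 1·6+6·1=12≤33, 4·6+3·1=27≤29, objective 57.
(a,b)=(6,0): 1·6+6·0=6≤33, 4·6+3·0=24≤29, objective 54.
The best lattice point is (7,0), giving 63.

63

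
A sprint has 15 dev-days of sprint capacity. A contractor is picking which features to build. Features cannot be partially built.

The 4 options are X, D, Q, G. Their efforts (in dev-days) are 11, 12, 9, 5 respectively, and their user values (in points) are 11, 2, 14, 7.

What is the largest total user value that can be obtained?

Allowing fractional choices, the relaxed optimum would be about 22.0, but features are indivisible.
Q + G: effort 9 + 5 = 14 ≤ 15, user value 14 + 7 = 21.
Q: effort 9 ≤ 15, user value 14.
X: effort 11 ≤ 15, user value 11.
Best is Q and G with total user value 21.

21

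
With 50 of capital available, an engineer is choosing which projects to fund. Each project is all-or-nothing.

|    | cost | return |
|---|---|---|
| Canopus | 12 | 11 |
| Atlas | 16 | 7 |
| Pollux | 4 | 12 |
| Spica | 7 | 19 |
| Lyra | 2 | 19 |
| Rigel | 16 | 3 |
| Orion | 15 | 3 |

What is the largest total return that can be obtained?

68

Take Canopus, Atlas, Pollux, Spica, and Lyra: cost 12 + 16 + 4 + 7 + 2 = 41 ≤ 50, return 11 + 7 + 12 + 19 + 19 = 68.
No other feasible combination does better.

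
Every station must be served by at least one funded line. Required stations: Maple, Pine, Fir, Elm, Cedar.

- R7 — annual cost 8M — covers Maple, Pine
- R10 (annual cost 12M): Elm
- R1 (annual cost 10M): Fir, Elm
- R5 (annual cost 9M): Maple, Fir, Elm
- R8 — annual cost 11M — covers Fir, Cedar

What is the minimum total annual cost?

Choose R7, R5, and R8: together they cover Maple, Pine, Fir, Elm, Cedar — every station.
Total annual cost: 8 + 9 + 11 = 28.
No cover costs less than 28.

28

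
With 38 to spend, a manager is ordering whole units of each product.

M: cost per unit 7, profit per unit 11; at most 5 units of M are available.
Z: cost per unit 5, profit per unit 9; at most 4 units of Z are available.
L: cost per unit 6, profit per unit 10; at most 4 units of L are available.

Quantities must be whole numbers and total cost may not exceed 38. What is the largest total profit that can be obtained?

Z has the best ratio (9/5); taking only Z gives at most 4×9 = 36 (stopped by the supply cap of 4).
Mixing does better — 4×Z and 3×L: cost 38 ≤ 38, profit 4·9 + 3·10 = 66.

66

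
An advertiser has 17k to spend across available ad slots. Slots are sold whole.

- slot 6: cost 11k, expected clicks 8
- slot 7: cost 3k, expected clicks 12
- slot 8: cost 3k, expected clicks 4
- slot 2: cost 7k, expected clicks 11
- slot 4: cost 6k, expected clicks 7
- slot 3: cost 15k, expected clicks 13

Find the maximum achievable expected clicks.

slot 6 + slot 7 + slot 8: cost 11 + 3 + 3 = 17 ≤ 17, expected clicks 8 + 12 + 4 = 24.
slot 7 + slot 8 + slot 2: cost 3 + 3 + 7 = 13 ≤ 17, expected clicks 12 + 4 + 11 = 27.
slot 7 + slot 2 + slot 4: cost 3 + 7 + 6 = 16 ≤ 17, expected clicks 12 + 11 + 7 = 30.
Best is slot 7, slot 2, and slot 4 with total expected clicks 30.

30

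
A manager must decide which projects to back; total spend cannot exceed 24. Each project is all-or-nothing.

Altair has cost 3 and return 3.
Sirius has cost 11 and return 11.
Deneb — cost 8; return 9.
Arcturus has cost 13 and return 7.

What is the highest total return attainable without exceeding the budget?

23

Altair + Sirius + Deneb: cost 3 + 11 + 8 = 22 ≤ 24, return 3 + 11 + 9 = 23.
Sirius + Deneb: cost 11 + 8 = 19 ≤ 24, return 11 + 9 = 20.
Best is Altair, Sirius, and Deneb with total return 23.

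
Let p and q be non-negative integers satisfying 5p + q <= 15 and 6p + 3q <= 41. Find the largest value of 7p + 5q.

Relaxing integrality, the LP optimum is 68.33 at (p,q) = (0, 13.7), which is not an integer point.
(p,q)=(0,13) is feasible, giving 65.
(p,q)=(0,12) is feasible, giving 60.
No feasible integer point exceeds 65.

65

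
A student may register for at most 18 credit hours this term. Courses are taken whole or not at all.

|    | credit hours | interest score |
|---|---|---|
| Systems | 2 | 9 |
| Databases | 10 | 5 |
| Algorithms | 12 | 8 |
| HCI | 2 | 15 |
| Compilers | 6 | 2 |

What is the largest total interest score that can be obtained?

32

Allowing fractional choices, the relaxed optimum would be about 33.0, but courses are indivisible.
Systems + Databases + HCI: credit hours 2 + 10 + 2 = 14 ≤ 18, interest score 9 + 5 + 15 = 29.
Systems + HCI + Compilers: credit hours 2 + 2 + 6 = 10 ≤ 18, interest score 9 + 15 + 2 = 26.
Systems + Algorithms + HCI: credit hours 2 + 12 + 2 = 16 ≤ 18, interest score 9 + 8 + 15 = 32.
Best is Systems, Algorithms, and HCI with total interest score 32.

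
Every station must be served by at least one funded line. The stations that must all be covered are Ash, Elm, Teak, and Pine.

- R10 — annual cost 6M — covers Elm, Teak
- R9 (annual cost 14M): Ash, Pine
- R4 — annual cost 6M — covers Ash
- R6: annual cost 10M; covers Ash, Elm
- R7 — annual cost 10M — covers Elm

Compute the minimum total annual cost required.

20

This is a weighted set-cover instance.
The greedy cost-per-new-station heuristic would pick R10, R4, and R9 for 26, but a cheaper cover exists.
Choose R10 and R9: together they cover Ash, Elm, Teak, Pine — every station.
Total annual cost: 6 + 14 = 20.
No cover costs less than 20.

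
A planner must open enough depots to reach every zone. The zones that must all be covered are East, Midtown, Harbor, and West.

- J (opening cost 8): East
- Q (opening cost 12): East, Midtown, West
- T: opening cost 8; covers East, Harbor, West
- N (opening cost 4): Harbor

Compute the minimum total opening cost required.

16

The greedy cost-per-new-zone heuristic would pick T and Q for 20, but a cheaper cover exists.
Choose Q and N: together they cover East, Midtown, Harbor, West — every zone.
Total opening cost: 12 + 4 = 16.
No cover costs less than 16.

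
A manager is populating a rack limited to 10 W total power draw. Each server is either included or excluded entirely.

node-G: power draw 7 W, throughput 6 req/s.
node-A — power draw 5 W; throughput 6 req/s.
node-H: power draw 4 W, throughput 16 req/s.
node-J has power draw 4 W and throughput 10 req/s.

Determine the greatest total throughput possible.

26

Treat it as a binary knapsack problem.
Take node-H and node-J: power draw 4 + 4 = 8 ≤ 10, throughput 16 + 10 = 26.
No other feasible combination does better.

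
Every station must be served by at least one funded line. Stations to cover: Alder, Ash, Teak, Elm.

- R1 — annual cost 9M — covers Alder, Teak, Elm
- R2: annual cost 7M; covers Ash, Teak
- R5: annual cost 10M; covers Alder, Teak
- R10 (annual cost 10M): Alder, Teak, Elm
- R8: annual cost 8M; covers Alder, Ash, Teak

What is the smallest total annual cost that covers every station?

The greedy cost-per-new-station heuristic would pick R8 and R1 for 17, but a cheaper cover exists.
Choose R1 and R2: together they cover Alder, Ash, Teak, Elm — every station.
Total annual cost: 9 + 7 = 16.
No cover costs less than 16.

16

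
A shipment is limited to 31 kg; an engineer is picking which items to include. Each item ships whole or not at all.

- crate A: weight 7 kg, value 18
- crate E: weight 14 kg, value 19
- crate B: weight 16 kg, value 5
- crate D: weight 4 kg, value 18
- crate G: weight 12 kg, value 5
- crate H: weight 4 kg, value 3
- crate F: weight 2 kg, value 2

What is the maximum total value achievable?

60

crate A + crate E + crate D + crate H: weight 7 + 14 + 4 + 4 = 29 ≤ 31, value 18 + 19 + 18 + 3 = 58.
crate A + crate E + crate D + crate H + crate F: weight 7 + 14 + 4 + 4 + 2 = 31 ≤ 31, value 18 + 19 + 18 + 3 + 2 = 60.
Best is crate A, crate E, crate D, crate H, and crate F with total value 60.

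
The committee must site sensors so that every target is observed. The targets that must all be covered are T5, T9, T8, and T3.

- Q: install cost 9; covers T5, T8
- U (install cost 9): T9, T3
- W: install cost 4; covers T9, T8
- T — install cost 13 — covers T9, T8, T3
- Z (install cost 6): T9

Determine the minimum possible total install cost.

The greedy cost-per-new-target heuristic would pick W, Q, and U for 22, but a cheaper cover exists.
Choose Q and U: together they cover T5, T9, T8, T3 — every target.
Total install cost: 9 + 9 = 18.
No cover costs less than 18.

18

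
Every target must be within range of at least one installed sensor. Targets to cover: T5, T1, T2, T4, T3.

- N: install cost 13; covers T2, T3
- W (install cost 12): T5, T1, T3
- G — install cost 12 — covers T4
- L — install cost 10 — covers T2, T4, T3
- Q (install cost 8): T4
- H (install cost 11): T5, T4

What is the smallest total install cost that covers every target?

22

This is a weighted set-cover instance.
Choose W and L: together they cover T5, T1, T2, T4, T3 — every target.
Total install cost: 12 + 10 = 22.
No cover costs less than 22.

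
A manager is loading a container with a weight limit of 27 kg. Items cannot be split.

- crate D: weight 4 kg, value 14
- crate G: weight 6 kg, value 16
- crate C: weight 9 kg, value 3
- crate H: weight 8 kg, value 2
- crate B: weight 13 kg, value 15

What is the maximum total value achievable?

45

crate D + crate G + crate C + crate H: weight 4 + 6 + 9 + 8 = 27 ≤ 27, value 14 + 16 + 3 + 2 = 35.
crate D + crate G + crate B: weight 4 + 6 + 13 = 23 ≤ 27, value 14 + 16 + 15 = 45.
Best is crate D, crate G, and crate B with total value 45.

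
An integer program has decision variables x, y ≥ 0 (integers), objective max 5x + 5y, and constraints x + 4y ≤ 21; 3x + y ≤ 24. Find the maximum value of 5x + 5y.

50

The continuous relaxation peaks at (6.82, 3.55) with value 51.82; rounding to a feasible lattice point costs some objective.
(x,y)=(7,3): 1·7+4·3=19≤21, 3·7+1·3=24≤24, objective 50.
(x,y)=(5,4): 1·5+4·4=21≤21, 3·5+1·4=19≤24, objective 45.
(x,y)=(7,2): 1·7+4·2=15≤21, 3·7+1·2=23≤24, objective 45.
Maximum is 50 at (x,y)=(7,3).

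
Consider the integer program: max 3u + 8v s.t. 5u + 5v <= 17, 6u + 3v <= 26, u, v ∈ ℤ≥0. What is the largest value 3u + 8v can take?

The continuous relaxation peaks at (0, 3.4) with value 27.20; rounding to a feasible lattice point costs some objective.
(u,v)=(0,3): 5·0+5·3=15≤17, 6·0+3·3=9≤26, objective 24.
(u,v)=(1,2): 5·1+5·2=15≤17, 6·1+3·2=12≤26, objective 19.
The best lattice point is (0,3), giving 24.

24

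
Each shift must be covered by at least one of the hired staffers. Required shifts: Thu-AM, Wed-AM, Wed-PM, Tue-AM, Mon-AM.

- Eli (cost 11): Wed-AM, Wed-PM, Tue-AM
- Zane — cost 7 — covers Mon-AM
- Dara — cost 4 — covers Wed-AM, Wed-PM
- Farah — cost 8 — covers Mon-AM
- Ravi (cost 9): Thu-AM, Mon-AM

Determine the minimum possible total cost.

20

The greedy cost-per-new-shift heuristic would pick Dara, Ravi, and Eli for 24, but a cheaper cover exists.
Choose Eli and Ravi: together they cover Thu-AM, Wed-AM, Wed-PM, Tue-AM, Mon-AM — every shift.
Total cost: 11 + 9 = 20.
No cover costs less than 20.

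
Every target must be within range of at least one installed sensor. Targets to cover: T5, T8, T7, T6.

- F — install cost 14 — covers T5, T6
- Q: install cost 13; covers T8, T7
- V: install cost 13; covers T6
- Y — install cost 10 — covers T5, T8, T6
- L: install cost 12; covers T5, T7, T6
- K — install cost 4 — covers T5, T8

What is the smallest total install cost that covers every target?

16

Choose L and K: together they cover T5, T8, T7, T6 — every target.
Total install cost: 12 + 4 = 16.
No cover costs less than 16.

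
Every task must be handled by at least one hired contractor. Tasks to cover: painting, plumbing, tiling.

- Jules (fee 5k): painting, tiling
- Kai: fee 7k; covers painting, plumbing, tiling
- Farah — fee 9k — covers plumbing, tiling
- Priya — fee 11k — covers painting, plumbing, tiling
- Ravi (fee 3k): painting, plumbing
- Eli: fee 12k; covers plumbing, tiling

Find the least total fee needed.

Kai alone covers painting, plumbing, tiling — every task.
Total fee: 7.

7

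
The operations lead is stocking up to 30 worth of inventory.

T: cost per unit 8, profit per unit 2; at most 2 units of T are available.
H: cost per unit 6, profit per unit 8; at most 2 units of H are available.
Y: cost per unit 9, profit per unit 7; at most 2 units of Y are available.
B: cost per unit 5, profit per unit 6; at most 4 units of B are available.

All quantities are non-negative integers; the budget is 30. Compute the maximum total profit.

This is a bounded integer knapsack.
1×H, 1×Y, and 3×B: cost 30 ≤ 30, profit 1·8 + 1·7 + 3·6 = 33.
2×H and 3×B: cost 27 ≤ 30, profit 2·8 + 3·6 = 34.
Best is 34.

34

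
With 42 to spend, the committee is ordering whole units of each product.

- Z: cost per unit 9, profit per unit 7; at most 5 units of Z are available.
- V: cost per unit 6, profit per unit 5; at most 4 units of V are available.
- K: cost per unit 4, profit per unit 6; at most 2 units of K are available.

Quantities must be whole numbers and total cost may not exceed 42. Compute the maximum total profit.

This is a bounded integer knapsack.
Take 1×Z, 4×V, and 2×K: cost 41 ≤ 42, profit 1·7 + 4·5 + 2·6 = 39.
K has the best ratio (6/4) and is taken to its limit of 2; remaining capacity is filled optimally with the others.

39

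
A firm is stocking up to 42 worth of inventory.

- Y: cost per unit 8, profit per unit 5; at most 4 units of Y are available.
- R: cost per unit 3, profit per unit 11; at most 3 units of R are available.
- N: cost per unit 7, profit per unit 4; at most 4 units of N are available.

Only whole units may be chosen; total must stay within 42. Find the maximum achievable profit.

Take 4×Y and 3×R: cost 41 ≤ 42, profit 4·5 + 3·11 = 53.
R has the best ratio (11/3) and is taken to its limit of 3; remaining capacity is filled optimally with the others.

53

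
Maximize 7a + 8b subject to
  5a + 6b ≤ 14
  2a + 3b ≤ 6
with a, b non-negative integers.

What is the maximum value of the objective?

The continuous relaxation peaks at (2.8, 0) with value 19.60; rounding to a feasible lattice point costs some objective.
(a,b)=(0,2): 5·0+6·2=12≤14, 2·0+3·2=6≤6, objective 16.
(a,b)=(1,1): 5·1+6·1=11≤14, 2·1+3·1=5≤6, objective 15.
(a,b)=(2,0): 5·2+6·0=10≤14, 2·2+3·0=4≤6, objective 14.
Maximum is 16 at (a,b)=(0,2).

16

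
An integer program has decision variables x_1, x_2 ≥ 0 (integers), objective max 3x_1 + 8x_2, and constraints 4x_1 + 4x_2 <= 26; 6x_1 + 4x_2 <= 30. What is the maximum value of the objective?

(x_1,x_2)=(0,6): 4·0+4·6=24≤26, 6·0+4·6=24≤30, objective 48.
(x_1,x_2)=(1,5): 4·1+4·5=24≤26, 6·1+4·5=26≤30, objective 43.
(x_1,x_2)=(0,5): 4·0+4·5=20≤26, 6·0+4·5=20≤30, objective 40.
No feasible integer point exceeds 48.

48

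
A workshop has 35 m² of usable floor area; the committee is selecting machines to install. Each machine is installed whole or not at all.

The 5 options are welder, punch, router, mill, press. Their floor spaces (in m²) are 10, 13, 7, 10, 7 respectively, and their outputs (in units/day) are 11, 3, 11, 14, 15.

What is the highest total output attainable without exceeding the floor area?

This is a 0-1 knapsack instance.
Take welder, router, mill, and press: floor space 10 + 7 + 10 + 7 = 34 ≤ 35, output 11 + 11 + 14 + 15 = 51.
No other feasible combination does better.

51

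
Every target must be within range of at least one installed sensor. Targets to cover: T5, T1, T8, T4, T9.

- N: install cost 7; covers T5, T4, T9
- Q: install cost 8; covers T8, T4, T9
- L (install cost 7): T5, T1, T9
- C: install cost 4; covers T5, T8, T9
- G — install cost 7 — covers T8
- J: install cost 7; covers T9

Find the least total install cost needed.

The greedy cost-per-new-target heuristic would pick C, N, and L for 18, but a cheaper cover exists.
Choose Q and L: together they cover T5, T1, T8, T4, T9 — every target.
Total install cost: 8 + 7 = 15.
No cover costs less than 15.

15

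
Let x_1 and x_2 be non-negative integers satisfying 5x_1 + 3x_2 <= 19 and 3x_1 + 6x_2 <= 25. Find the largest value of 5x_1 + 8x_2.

Relaxing integrality, the LP optimum is 35.19 at (x_1,x_2) = (1.86, 3.24), which is not an integer point.
(x_1,x_2)=(2,3): 5·2+3·3=19≤19, 3·2+6·3=24≤25, objective 34.
(x_1,x_2)=(0,4): 5·0+3·4=12≤19, 3·0+6·4=24≤25, objective 32.
(x_1,x_2)=(1,3): 5·1+3·3=14≤19, 3·1+6·3=21≤25, objective 29.
Maximum is 34 at (x_1,x_2)=(2,3).

34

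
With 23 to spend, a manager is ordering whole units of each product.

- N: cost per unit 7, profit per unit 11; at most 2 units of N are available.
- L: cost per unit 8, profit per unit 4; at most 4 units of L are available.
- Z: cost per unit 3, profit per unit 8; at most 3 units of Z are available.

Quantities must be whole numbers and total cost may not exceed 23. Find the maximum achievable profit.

46

Z has the best ratio (8/3); taking only Z gives at most 3×8 = 24 (stopped by the supply cap of 3).
Mixing does better — 2×N and 3×Z: cost 23 ≤ 23, profit 2·11 + 3·8 = 46.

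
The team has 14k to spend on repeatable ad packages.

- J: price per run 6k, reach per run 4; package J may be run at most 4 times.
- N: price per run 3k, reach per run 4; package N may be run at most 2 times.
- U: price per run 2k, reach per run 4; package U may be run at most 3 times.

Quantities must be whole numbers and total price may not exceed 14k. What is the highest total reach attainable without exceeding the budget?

U has the best ratio (4/2); taking only U gives at most 3×4 = 12 (stopped by the supply cap of 3).
Mixing does better — 2×N and 3×U: price 12 ≤ 14, reach 2·4 + 3·4 = 20.

20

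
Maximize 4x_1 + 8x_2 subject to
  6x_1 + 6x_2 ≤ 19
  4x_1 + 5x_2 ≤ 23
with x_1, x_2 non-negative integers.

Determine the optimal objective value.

24

(x_1,x_2)=(0,3) is feasible, giving 24.
(x_1,x_2)=(1,2) is feasible, giving 20.
Maximum is 24 at (x_1,x_2)=(0,3).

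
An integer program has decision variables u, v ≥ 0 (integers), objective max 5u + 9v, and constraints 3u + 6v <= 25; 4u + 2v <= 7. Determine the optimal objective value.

27

(u,v)=(0,3): 3·0+6·3=18≤25, 4·0+2·3=6≤7, objective 27.
(u,v)=(0,2): 3·0+6·2=12≤25, 4·0+2·2=4≤7, objective 18.
Maximum is 27 at (u,v)=(0,3).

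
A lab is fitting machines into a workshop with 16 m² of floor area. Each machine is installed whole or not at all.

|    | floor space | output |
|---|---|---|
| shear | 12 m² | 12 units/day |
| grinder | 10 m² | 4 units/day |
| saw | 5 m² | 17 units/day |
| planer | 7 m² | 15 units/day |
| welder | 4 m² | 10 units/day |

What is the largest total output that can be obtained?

42

This is a 0-1 knapsack instance.
saw + welder: floor space 5 + 4 = 9 ≤ 16, output 17 + 10 = 27.
saw + planer: floor space 5 + 7 = 12 ≤ 16, output 17 + 15 = 32.
saw + planer + welder: floor space 5 + 7 + 4 = 16 ≤ 16, output 17 + 15 + 10 = 42.
Best is saw, planer, and welder with total output 42.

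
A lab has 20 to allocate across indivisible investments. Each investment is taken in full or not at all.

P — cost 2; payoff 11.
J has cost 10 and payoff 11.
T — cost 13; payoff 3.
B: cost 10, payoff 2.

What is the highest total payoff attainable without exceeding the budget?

Treat it as a binary knapsack problem.
Allowing fractional choices, the relaxed optimum would be about 23.8, but investments are indivisible.
P + T: cost 2 + 13 = 15 ≤ 20, payoff 11 + 3 = 14.
P + J: cost 2 + 10 = 12 ≤ 20, payoff 11 + 11 = 22.
Best is P and J with total payoff 22.

22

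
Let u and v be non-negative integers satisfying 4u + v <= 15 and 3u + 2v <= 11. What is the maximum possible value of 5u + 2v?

17

(u,v)=(3,1) is feasible, giving 17.
(u,v)=(3,0) is feasible, giving 15.
(u,v)=(2,2) is feasible, giving 14.
(u,v)=(2,1) is feasible, giving 12.
Maximum is 17 at (u,v)=(3,1).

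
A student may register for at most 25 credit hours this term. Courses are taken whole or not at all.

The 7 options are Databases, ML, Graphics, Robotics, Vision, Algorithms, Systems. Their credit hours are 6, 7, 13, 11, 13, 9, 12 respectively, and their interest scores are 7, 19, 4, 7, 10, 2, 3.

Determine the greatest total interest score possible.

This is an integer program with binary decision variables.
Allowing fractional choices, the relaxed optimum would be about 35.2, but courses are indivisible.
ML + Vision: credit hours 7 + 13 = 20 ≤ 25, interest score 19 + 10 = 29.
Databases + ML + Robotics: credit hours 6 + 7 + 11 = 24 ≤ 25, interest score 7 + 19 + 7 = 33.
Best is Databases, ML, and Robotics with total interest score 33.

33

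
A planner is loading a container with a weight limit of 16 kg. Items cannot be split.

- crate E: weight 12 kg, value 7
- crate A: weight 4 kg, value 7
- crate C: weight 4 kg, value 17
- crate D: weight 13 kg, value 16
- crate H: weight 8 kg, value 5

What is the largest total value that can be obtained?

29

crate A + crate C: weight 4 + 4 = 8 ≤ 16, value 7 + 17 = 24.
crate A + crate C + crate H: weight 4 + 4 + 8 = 16 ≤ 16, value 7 + 17 + 5 = 29.
crate E + crate C: weight 12 + 4 = 16 ≤ 16, value 7 + 17 = 24.
Best is crate A, crate C, and crate H with total value 29.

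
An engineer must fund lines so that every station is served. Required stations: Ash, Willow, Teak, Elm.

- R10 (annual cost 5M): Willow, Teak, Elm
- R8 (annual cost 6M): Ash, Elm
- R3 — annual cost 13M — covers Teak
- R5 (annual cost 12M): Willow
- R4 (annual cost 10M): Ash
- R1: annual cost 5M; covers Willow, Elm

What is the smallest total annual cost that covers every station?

11

Choose R10 and R8: together they cover Ash, Willow, Teak, Elm — every station.
Total annual cost: 5 + 6 = 11.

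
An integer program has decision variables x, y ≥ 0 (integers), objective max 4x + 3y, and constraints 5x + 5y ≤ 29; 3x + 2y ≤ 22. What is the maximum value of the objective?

20

(x,y)=(5,0) is feasible, giving 20.
(x,y)=(4,1) is feasible, giving 19.
(x,y)=(4,0) is feasible, giving 16.
No feasible integer point exceeds 20.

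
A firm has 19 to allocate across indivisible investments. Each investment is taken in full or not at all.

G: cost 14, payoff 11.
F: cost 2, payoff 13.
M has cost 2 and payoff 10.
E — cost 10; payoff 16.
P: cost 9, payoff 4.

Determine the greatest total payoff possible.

F + E: cost 2 + 10 = 12 ≤ 19, payoff 13 + 16 = 29.
F + M + E: cost 2 + 2 + 10 = 14 ≤ 19, payoff 13 + 10 + 16 = 39.
G + F + M: cost 14 + 2 + 2 = 18 ≤ 19, payoff 11 + 13 + 10 = 34.
Best is F, M, and E with total payoff 39.

39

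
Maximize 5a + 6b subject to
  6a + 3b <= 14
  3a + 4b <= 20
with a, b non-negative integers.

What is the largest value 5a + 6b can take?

24

Relaxing integrality, the LP optimum is 28.00 at (a,b) = (0, 4.67), which is not an integer point.
(a,b)=(0,4): 6·0+3·4=12≤14, 3·0+4·4=16≤20, objective 24.
(a,b)=(0,3): 6·0+3·3=9≤14, 3·0+4·3=12≤20, objective 18.
No feasible integer point exceeds 24.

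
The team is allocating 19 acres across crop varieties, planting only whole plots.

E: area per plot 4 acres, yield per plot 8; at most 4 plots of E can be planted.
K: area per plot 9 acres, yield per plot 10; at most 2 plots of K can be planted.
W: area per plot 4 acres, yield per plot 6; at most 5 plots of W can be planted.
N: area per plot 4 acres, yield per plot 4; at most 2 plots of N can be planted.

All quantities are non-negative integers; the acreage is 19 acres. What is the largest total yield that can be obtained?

32

This is a bounded integer knapsack.
E has the best ratio (8/4); taking only E gives at most 4×8 = 32 (stopped by the area limit).
Optimal: 4×E: area 16 ≤ 19, yield 4·8 = 32.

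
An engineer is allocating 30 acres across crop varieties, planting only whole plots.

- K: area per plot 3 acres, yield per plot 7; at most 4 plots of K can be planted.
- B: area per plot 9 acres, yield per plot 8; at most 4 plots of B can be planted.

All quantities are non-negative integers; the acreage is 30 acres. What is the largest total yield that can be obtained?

44

3×K and 2×B: area 27 ≤ 30, yield 3·7 + 2·8 = 37.
4×K and 2×B: area 30 ≤ 30, yield 4·7 + 2·8 = 44.
Best is 44.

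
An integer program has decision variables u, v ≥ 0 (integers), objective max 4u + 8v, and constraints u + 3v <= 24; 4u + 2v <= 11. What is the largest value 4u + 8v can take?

(u,v)=(0,5): 1·0+3·5=15≤24, 4·0+2·5=10≤11, objective 40.
(u,v)=(0,4): 1·0+3·4=12≤24, 4·0+2·4=8≤11, objective 32.
No feasible integer point exceeds 40.

40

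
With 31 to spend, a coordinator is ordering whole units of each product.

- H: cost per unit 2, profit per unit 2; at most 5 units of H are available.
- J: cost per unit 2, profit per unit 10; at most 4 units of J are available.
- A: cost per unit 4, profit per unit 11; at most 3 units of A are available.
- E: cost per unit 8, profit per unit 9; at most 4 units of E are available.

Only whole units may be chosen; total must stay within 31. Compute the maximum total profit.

5×H, 4×J, and 3×A: cost 30 ≤ 31, profit 5·2 + 4·10 + 3·11 = 83.
1×H, 4×J, 3×A, and 1×E: cost 30 ≤ 31, profit 1·2 + 4·10 + 3·11 + 1·9 = 84.
Best is 84.

84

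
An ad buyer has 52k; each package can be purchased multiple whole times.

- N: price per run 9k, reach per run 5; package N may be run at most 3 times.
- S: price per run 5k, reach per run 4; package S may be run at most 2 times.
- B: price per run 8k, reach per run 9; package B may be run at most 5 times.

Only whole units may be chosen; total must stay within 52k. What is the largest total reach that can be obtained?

53

Take 2×S and 5×B: price 50 ≤ 52, reach 2·4 + 5·9 = 53.
B has the best ratio (9/8) and is taken to its limit of 5; remaining capacity is filled optimally with the others.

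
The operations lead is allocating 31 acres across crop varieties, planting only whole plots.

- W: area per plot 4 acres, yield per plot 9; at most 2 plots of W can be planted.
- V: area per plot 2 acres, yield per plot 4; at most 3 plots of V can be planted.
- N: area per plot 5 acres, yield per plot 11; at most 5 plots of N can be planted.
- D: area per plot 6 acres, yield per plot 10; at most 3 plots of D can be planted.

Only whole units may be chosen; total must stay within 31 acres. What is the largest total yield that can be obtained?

3×V and 5×N: area 31 ≤ 31, yield 3·4 + 5·11 = 67.
1×W, 1×V, and 5×N: area 31 ≤ 31, yield 1·9 + 1·4 + 5·11 = 68.
Best is 68.

68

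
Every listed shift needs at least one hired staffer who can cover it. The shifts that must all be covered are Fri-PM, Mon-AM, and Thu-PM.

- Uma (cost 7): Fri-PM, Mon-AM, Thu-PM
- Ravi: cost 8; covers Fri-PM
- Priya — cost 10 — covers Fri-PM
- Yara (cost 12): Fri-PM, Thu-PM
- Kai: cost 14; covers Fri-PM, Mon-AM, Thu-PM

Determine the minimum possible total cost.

Uma alone covers Fri-PM, Mon-AM, Thu-PM — every shift.
Total cost: 7.

7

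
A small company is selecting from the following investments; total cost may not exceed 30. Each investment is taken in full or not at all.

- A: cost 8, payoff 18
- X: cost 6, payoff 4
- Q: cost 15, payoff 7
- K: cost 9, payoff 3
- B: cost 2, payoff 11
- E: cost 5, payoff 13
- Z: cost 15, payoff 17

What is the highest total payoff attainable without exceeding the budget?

59

A + B + E + Z: cost 8 + 2 + 5 + 15 = 30 ≤ 30, payoff 18 + 11 + 13 + 17 = 59.
A + Q + B + E: cost 8 + 15 + 2 + 5 = 30 ≤ 30, payoff 18 + 7 + 11 + 13 = 49.
Best is A, B, E, and Z with total payoff 59.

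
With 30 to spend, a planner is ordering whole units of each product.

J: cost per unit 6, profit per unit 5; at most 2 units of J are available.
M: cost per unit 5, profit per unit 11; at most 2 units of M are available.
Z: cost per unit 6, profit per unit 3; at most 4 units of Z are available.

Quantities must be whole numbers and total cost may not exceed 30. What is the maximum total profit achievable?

1×J, 2×M, and 2×Z: cost 28 ≤ 30, profit 1·5 + 2·11 + 2·3 = 33.
2×J, 2×M, and 1×Z: cost 28 ≤ 30, profit 2·5 + 2·11 + 1·3 = 35.
Best is 35.

35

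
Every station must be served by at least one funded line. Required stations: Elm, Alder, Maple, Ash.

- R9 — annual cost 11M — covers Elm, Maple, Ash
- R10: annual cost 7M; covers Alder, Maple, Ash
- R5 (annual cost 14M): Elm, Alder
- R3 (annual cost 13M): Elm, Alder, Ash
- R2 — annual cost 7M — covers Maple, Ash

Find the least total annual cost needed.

Choose R9 and R10: together they cover Elm, Alder, Maple, Ash — every station.
Total annual cost: 11 + 7 = 18.
No cover costs less than 18.

18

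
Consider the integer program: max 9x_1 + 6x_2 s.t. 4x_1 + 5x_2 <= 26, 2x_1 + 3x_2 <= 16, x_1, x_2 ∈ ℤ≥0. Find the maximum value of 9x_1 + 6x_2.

54

Relaxing integrality, the LP optimum is 58.50 at (x_1,x_2) = (6.5, 0), which is not an integer point.
(x_1,x_2)=(6,0): 4·6+5·0=24≤26, 2·6+3·0=12≤16, objective 54.
(x_1,x_2)=(5,1): 4·5+5·1=25≤26, 2·5+3·1=13≤16, objective 51.
(x_1,x_2)=(5,0): 4·5+5·0=20≤26, 2·5+3·0=10≤16, objective 45.
The best lattice point is (6,0), giving 54.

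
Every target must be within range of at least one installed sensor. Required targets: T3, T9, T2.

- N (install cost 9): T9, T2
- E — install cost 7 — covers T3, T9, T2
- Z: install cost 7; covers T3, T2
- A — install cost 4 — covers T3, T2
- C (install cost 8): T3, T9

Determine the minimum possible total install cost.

7

The greedy cost-per-new-target heuristic would pick A and E for 11, but a cheaper cover exists.
E alone covers T3, T9, T2 — every target.
Total install cost: 7.
No cover costs less than 7.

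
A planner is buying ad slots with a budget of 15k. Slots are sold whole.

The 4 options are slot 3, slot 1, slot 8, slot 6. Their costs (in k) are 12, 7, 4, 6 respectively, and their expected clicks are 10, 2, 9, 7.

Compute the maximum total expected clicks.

16

Take slot 8 and slot 6: cost 4 + 6 = 10 ≤ 15, expected clicks 9 + 7 = 16.
No other feasible combination does better.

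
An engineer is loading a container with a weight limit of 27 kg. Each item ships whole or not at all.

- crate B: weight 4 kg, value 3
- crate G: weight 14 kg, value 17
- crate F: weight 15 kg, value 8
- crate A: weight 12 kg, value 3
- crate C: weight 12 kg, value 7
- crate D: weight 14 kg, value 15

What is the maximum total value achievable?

24

Take crate G and crate C: weight 14 + 12 = 26 ≤ 27, value 17 + 7 = 24.
No other feasible combination does better.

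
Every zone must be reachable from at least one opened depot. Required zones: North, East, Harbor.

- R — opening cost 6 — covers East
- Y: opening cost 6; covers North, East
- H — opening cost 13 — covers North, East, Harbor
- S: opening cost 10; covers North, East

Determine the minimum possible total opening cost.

13

This is a weighted set-cover instance.
H alone covers North, East, Harbor — every zone.
Total opening cost: 13.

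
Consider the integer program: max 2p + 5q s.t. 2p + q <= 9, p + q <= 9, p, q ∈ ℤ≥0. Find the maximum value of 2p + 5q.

(p,q)=(0,9): 2·0+1·9=9≤9, 1·0+1·9=9≤9, objective 45.
(p,q)=(0,8): 2·0+1·8=8≤9, 1·0+1·8=8≤9, objective 40.
Maximum is 45 at (p,q)=(0,9).

45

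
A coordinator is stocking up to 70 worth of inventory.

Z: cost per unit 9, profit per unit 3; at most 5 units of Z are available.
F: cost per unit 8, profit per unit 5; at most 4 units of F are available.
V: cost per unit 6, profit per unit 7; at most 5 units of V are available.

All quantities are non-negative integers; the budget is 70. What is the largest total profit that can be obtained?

55

Take 4×F and 5×V: cost 62 ≤ 70, profit 4·5 + 5·7 = 55.
V has the best ratio (7/6) and is taken to its limit of 5; remaining capacity is filled optimally with the others.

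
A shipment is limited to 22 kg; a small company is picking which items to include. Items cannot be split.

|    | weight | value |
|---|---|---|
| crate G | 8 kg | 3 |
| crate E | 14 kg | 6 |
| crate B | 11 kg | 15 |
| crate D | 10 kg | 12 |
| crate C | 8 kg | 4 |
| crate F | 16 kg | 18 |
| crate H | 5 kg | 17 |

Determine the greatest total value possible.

This is an integer program with binary decision variables.
Allowing fractional choices, the relaxed optimum would be about 39.2, but items are indivisible.
crate F + crate H: weight 16 + 5 = 21 ≤ 22, value 18 + 17 = 35.
crate D + crate H: weight 10 + 5 = 15 ≤ 22, value 12 + 17 = 29.
crate B + crate H: weight 11 + 5 = 16 ≤ 22, value 15 + 17 = 32.
Best is crate F and crate H with total value 35.

35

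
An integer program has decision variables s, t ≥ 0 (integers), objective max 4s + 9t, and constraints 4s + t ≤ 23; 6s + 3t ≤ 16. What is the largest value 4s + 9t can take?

The continuous relaxation peaks at (0, 5.33) with value 48.00; rounding to a feasible lattice point costs some objective.
(s,t)=(0,5) is feasible, giving 45.
(s,t)=(0,4) is feasible, giving 36.
No feasible integer point exceeds 45.

45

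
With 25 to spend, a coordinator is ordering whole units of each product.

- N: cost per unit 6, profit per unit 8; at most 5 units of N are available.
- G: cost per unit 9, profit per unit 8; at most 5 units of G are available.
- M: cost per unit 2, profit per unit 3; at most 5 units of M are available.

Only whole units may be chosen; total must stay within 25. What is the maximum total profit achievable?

33

M has the best ratio (3/2); taking only M gives at most 5×3 = 15 (stopped by the supply cap of 5).
Mixing does better — 3×N and 3×M: cost 24 ≤ 25, profit 3·8 + 3·3 = 33.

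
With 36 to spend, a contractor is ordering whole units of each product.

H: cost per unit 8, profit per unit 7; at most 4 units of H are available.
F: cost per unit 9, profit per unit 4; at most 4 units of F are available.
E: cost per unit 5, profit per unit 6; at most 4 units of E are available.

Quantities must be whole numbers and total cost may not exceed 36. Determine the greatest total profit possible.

E has the best ratio (6/5); taking only E gives at most 4×6 = 24 (stopped by the supply cap of 4).
Mixing does better — 2×H and 4×E: cost 36 ≤ 36, profit 2·7 + 4·6 = 38.

38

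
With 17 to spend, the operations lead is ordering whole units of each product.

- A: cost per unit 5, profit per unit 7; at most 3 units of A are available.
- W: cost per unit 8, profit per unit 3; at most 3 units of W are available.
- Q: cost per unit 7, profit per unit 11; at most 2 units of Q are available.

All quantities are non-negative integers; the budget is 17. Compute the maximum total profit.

25

2×A and 1×Q: cost 17 ≤ 17, profit 2·7 + 1·11 = 25.
2×Q: cost 14 ≤ 17, profit 2·11 = 22.
Best is 25.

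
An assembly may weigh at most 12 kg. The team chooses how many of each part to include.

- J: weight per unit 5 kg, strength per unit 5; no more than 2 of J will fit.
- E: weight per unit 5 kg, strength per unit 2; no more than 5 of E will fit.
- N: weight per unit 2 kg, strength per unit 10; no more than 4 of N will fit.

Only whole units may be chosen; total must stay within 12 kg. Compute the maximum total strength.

1×J and 3×N: weight 11 ≤ 12, strength 1·5 + 3·10 = 35.
4×N: weight 8 ≤ 12, strength 4·10 = 40.
Best is 40.

40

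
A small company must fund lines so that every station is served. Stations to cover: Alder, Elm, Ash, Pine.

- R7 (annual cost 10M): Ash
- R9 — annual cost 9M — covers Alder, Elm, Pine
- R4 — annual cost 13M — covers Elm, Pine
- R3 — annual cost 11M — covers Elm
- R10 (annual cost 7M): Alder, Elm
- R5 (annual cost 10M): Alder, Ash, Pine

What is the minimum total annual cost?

17

This is an integer covering problem.
The greedy cost-per-new-station heuristic would pick R9 and R7 for 19, but a cheaper cover exists.
Choose R10 and R5: together they cover Alder, Elm, Ash, Pine — every station.
Total annual cost: 7 + 10 = 17.
No cover costs less than 17.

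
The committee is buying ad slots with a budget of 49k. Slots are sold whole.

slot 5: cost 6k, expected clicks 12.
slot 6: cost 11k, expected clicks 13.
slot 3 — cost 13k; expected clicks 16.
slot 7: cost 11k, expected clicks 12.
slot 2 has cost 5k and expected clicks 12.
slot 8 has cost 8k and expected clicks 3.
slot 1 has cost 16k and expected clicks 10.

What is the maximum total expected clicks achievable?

65

Allowing fractional choices, the relaxed optimum would be about 66.9, but ad slots are indivisible.
slot 5 + slot 6 + slot 3 + slot 7 + slot 2: cost 6 + 11 + 13 + 11 + 5 = 46 ≤ 49, expected clicks 12 + 13 + 16 + 12 + 12 = 65.
slot 5 + slot 6 + slot 7 + slot 2 + slot 1: cost 6 + 11 + 11 + 5 + 16 = 49 ≤ 49, expected clicks 12 + 13 + 12 + 12 + 10 = 59.
slot 5 + slot 6 + slot 3 + slot 2 + slot 8: cost 6 + 11 + 13 + 5 + 8 = 43 ≤ 49, expected clicks 12 + 13 + 16 + 12 + 3 = 56.
Best is slot 5, slot 6, slot 3, slot 7, and slot 2 with total expected clicks 65.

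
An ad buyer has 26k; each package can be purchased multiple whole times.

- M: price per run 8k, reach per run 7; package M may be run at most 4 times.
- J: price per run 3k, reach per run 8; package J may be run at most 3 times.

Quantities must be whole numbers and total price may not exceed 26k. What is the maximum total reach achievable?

This is a bounded integer knapsack.
J has the best ratio (8/3); taking only J gives at most 3×8 = 24 (stopped by the supply cap of 3).
Mixing does better — 2×M and 3×J: price 25 ≤ 26, reach 2·7 + 3·8 = 38.

38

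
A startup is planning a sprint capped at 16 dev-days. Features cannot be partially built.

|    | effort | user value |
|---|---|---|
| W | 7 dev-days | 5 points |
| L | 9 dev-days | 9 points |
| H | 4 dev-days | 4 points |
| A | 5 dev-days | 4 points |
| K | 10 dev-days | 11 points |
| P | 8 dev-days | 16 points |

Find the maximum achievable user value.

21

This is a 0-1 knapsack instance.
H + P: effort 4 + 8 = 12 ≤ 16, user value 4 + 16 = 20.
A + P: effort 5 + 8 = 13 ≤ 16, user value 4 + 16 = 20.
W + P: effort 7 + 8 = 15 ≤ 16, user value 5 + 16 = 21.
Best is W and P with total user value 21.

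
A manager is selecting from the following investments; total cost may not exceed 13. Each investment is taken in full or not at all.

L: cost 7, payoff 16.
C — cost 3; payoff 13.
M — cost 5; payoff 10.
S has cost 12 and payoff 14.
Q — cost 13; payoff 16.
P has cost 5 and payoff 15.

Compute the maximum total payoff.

38

Allowing fractional choices, the relaxed optimum would be about 39.4, but investments are indivisible.
L + C: cost 7 + 3 = 10 ≤ 13, payoff 16 + 13 = 29.
C + M + P: cost 3 + 5 + 5 = 13 ≤ 13, payoff 13 + 10 + 15 = 38.
L + P: cost 7 + 5 = 12 ≤ 13, payoff 16 + 15 = 31.
Best is C, M, and P with total payoff 38.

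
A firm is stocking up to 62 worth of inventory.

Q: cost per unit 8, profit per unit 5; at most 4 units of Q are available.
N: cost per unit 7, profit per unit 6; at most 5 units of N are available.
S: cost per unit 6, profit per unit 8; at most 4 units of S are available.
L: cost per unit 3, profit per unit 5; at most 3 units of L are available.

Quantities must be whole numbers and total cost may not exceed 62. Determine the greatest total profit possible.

71

1×Q, 3×N, 4×S, and 3×L: cost 62 ≤ 62, profit 1·5 + 3·6 + 4·8 + 3·5 = 70.
4×N, 4×S, and 3×L: cost 61 ≤ 62, profit 4·6 + 4·8 + 3·5 = 71.
Best is 71.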